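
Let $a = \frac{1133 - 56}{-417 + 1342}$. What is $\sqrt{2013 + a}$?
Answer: $\frac{\sqrt{68934774}}{185} \approx 44.879$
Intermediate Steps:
$a = \frac{1077}{925} \approx 1.1643$
$\sqrt{2013 + a} = \sqrt{2013 + \frac{1077}{925}} = \sqrt{\frac{1863102}{925}} = \frac{\sqrt{68934774}}{185}$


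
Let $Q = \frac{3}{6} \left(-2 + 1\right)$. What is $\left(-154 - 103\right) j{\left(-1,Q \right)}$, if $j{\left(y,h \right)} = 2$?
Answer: $-514$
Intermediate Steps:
$Q = - \frac{1}{2}$ ($Q = 3 \cdot \frac{1}{6} \left(-1\right) = \frac{1}{2} \left(-1\right) = - \frac{1}{2} \approx -0.5$)
$\left(-154 - 103\right) j{\left(-1,Q \right)} = \left(-154 - 103\right) 2 = \left(-257\right) 2 = -514$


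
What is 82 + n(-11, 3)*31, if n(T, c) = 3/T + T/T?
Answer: 1150/11 ≈ 104.55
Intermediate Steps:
n(T, c) = 1 + 3/T (n(T, c) = 3/T + 1 = 1 + 3/T)
82 + n(-11, 3)*31 = 82 + ((3 - 11)/(-11))*31 = 82 - 1/11*(-8)*31 = 82 + (8/11)*31 = 82 + 248/11 = 1150/11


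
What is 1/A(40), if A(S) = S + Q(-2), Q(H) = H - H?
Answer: 1/40 ≈ 0.025000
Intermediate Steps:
Q(H) = 0
A(S) = S (A(S) = S + 0 = S)
1/A(40) = 1/40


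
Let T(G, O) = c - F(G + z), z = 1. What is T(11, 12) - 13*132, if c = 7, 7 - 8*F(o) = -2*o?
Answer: -13703/8 ≈ -1712.9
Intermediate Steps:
F(o) = 7/8 + o/4 (F(o) = 7/8 - (-1)*o/4 = 7/8 + o/4)
T(G, O) = 47/8 - G/4 (T(G, O) = 7 - (7/8 + (G + 1)/4) = 7 - (7/8 + (1 + G)/4) = 7 - (7/8 + (¼ + G/4)) = 7 - (9/8 + G/4) = 7 + (-9/8 - G/4) = 47/8 - G/4)
T(11, 12) - 13*132 = (47/8 - ¼*11) - 13*132 = (47/8 - 11/4) - 1716 = 25/8 - 1716 = -13703/8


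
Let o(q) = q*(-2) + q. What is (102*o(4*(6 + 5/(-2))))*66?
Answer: -94248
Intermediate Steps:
o(q) = -q (o(q) = -2*q + q = -q)
(102*o(4*(6 + 5/(-2))))*66 = (102*(-4*(6 + 5/(-2))))*66 = (102*(-4*(6 + 5*(-½))))*66 = (102*(-4*(6 - 5/2)))*66 = (102*(-4*7/2))*66 = (102*(-1*14))*66 = (102*(-14))*66 = -1428*66 = -94248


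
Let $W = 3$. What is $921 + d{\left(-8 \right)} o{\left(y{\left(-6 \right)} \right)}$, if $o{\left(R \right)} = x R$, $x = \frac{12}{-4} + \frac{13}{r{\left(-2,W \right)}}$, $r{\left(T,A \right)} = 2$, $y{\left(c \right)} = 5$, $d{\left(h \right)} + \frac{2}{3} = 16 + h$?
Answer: $\frac{3148}{3} \approx 1049.3$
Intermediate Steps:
$d{\left(h \right)} = \frac{46}{3} + h$ ($d{\left(h \right)} = - \frac{2}{3} + \left(16 + h\right) = \frac{46}{3} + h$)
$x = \frac{7}{2}$ ($x = \frac{12}{-4} + \frac{13}{2} = 12 \left(- \frac{1}{4}\right) + 13 \cdot \frac{1}{2} = -3 + \frac{13}{2} = \frac{7}{2} \approx 3.5$)
$o{\left(R \right)} = \frac{7 R}{2}$
$921 + d{\left(-8 \right)} o{\left(y{\left(-6 \right)} \right)} = 921 + \left(\frac{46}{3} - 8\right) \frac{7}{2} \cdot 5 = 921 + \frac{22}{3} \cdot \frac{35}{2} = 921 + \frac{385}{3} = \frac{3148}{3}$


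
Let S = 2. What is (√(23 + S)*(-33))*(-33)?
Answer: 5445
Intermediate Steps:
(√(23 + S)*(-33))*(-33) = (√(23 + 2)*(-33))*(-33) = (√25*(-33))*(-33) = (5*(-33))*(-33) = -165*(-33) = 5445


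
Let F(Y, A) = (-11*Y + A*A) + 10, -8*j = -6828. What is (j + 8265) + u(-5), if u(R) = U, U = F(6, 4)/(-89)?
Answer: 1623173/178 ≈ 9119.0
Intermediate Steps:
j = 1707/2 (j = -⅛*(-6828) = 1707/2 ≈ 853.50)
F(Y, A) = 10 + A² - 11*Y (F(Y, A) = (-11*Y + A²) + 10 = (A² - 11*Y) + 10 = 10 + A² - 11*Y)
U = 40/89 (U = (10 + 4² - 11*6)/(-89) = (10 + 16 - 66)*(-1/89) = -40*(-1/89) = 40/89 ≈ 0.44944)
u(R) = 40/89
(j + 8265) + u(-5) = (1707/2 + 8265) + 40/89 = 18237/2 + 40/89 = 1623173/178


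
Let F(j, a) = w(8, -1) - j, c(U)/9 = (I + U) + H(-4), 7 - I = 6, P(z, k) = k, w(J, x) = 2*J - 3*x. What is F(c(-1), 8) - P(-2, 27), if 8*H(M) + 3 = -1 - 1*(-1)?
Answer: -37/8 ≈ -4.6250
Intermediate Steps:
w(J, x) = -3*x + 2*J
H(M) = -3/8 (H(M) = -3/8 + (-1 - 1*(-1))/8 = -3/8 + (-1 + 1)/8 = -3/8 + (1/8)*0 = -3/8 + 0 = -3/8)
I = 1 (I = 7 - 1*6 = 7 - 6 = 1)
c(U) = 45/8 + 9*U (c(U) = 9*((1 + U) - 3/8) = 9*(5/8 + U) = 45/8 + 9*U)
F(j, a) = 19 - j (F(j, a) = (-3*(-1) + 2*8) - j = (3 + 16) - j = 19 - j)
F(c(-1), 8) - P(-2, 27) = (19 - (45/8 + 9*(-1))) - 1*27 = (19 - (45/8 - 9)) - 27 = (19 - 1*(-27/8)) - 27 = (19 + 27/8) - 27 = 179/8 - 27 = -37/8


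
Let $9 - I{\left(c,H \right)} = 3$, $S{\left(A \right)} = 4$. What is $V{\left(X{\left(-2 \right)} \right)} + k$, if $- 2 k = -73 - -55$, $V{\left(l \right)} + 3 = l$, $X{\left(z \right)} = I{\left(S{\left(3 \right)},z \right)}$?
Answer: $12$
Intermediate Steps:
$I{\left(c,H \right)} = 6$ ($I{\left(c,H \right)} = 9 - 3 = 6$)
$X{\left(z \right)} = 6$
$V{\left(l \right)} = -3 + l$
$k = 9$ ($k = - \frac{-73 - -55}{2} = - \frac{-73 + 55}{2} = \left(- \frac{1}{2}\right) \left(-18\right) = 9$)
$V{\left(X{\left(-2 \right)} \right)} + k = \left(-3 + 6\right) + 9 = 3 + 9 = 12$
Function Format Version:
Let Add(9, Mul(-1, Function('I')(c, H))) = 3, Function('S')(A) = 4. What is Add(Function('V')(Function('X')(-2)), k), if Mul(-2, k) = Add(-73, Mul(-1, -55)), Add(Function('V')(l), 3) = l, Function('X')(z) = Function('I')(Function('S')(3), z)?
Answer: 12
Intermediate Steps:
Function('I')(c, H) = 6 (Function('I')(c, H) = Add(9, Mul(-1, 3)) = Add(9, -3) = 6)
Function('X')(z) = 6
Function('V')(l) = Add(-3, l)
k = 9 (k = Mul(Rational(-1, 2), Add(-73, Mul(-1, -55))) = Mul(Rational(-1, 2), Add(-73, 55)) = Mul(Rational(-1, 2), -18) = 9)
Add(Function('V')(Function('X')(-2)), k) = Add(Add(-3, 6), 9) = Add(3, 9) = 12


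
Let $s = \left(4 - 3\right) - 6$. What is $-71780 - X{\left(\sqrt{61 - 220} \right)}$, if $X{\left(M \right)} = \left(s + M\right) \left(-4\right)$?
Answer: $-71800 + 4 i \sqrt{159} \approx -71800.0 + 50.438 i$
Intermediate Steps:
$s = -5$ ($s = \left(4 - 3\right) - 6 = 1 - 6 = -5$)
$X{\left(M \right)} = 20 - 4 M$ ($X{\left(M \right)} = \left(-5 + M\right) \left(-4\right) = 20 - 4 M$)
$-71780 - X{\left(\sqrt{61 - 220} \right)} = -71780 - \left(20 - 4 \sqrt{61 - 220}\right) = -71780 - \left(20 - 4 \sqrt{-159}\right) = -71780 - \left(20 - 4 i \sqrt{159}\right) = -71800 + 4 i \sqrt{159}$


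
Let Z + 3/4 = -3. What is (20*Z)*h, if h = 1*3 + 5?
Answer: -600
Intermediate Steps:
Z = -15/4 (Z = -3/4 - 3 = -15/4 ≈ -3.7500)
h = 8 (h = 3 + 5 = 8)
(20*Z)*h = (20*(-15/4))*8 = -75*8 = -600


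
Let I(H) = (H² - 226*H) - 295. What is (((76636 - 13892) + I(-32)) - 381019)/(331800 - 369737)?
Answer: 310314/37937 ≈ 8.1797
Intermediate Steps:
I(H) = -295 + H² - 226*H
(((76636 - 13892) + I(-32)) - 381019)/(331800 - 369737) = (((76636 - 13892) + (-295 + (-32)² - 226*(-32))) - 381019)/(331800 - 369737) = ((62744 + (-295 + 1024 + 7232)) - 381019)/(-37937) = ((62744 + 7961) - 381019)*(-1/37937) = (70705 - 381019)*(-1/37937) = -310314*(-1/37937) = 310314/37937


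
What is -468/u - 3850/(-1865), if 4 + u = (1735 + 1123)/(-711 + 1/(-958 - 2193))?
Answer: 22495619266/372316291 ≈ 60.421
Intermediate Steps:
u = -8983503/1120181 (u = -4 + (1735 + 1123)/(-711 + 1/(-958 - 2193)) = -4 + 2858/(-711 + 1/(-3151)) = -4 + 2858/(-711 - 1/3151) = -4 + 2858/(-2240362/3151) = -4 + 2858*(-3151/2240362) = -4 - 4502779/1120181 = -8983503/1120181 ≈ -8.0197)
-468/u - 3850/(-1865) = -468/(-8983503/1120181) - 3850/(-1865) = -468*(-1120181/8983503) - 3850*(-1/1865) = 58249412/998167 + 770/373 = 22495619266/372316291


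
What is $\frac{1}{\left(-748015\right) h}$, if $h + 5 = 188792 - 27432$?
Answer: $- \frac{1}{120695960325} \approx -8.2853 \cdot 10^{-12}$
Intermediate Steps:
$h = 161355$ ($h = -5 + \left(188792 - 27432\right) = -5 + 161360 = 161355$)
$\frac{1}{\left(-748015\right) h} = \frac{1}{\left(-748015\right) 161355} = \left(- \frac{1}{748015}\right) \frac{1}{161355} = - \frac{1}{120695960325}$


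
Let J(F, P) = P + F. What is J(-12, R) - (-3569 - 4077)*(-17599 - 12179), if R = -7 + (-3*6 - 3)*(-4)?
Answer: -227682523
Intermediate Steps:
R = 77 (R = -7 + (-18 - 3)*(-4) = -7 - 21*(-4) = -7 + 84 = 77)
J(F, P) = F + P
J(-12, R) - (-3569 - 4077)*(-17599 - 12179) = (-12 + 77) - (-3569 - 4077)*(-17599 - 12179) = 65 - (-7646)*(-29778) = 65 - 1*227682588 = 65 - 227682588 = -227682523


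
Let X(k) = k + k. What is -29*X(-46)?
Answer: 2668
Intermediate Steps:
X(k) = 2*k
-29*X(-46) = -58*(-46) = -29*(-92) = 2668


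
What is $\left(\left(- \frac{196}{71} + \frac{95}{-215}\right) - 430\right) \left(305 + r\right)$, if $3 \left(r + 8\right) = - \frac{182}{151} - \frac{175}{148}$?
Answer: $- \frac{8754823513623}{68228444} \approx -1.2832 \cdot 10^{5}$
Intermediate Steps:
$r = - \frac{196571}{22348}$ ($r = -8 + \frac{- \frac{182}{151} - \frac{175}{148}}{3} = -8 + \frac{1}{3} \left(- \frac{53361}{22348}\right) = -8 - \frac{17787}{22348} = - \frac{196571}{22348} \approx -8.7959$)
$\left(\left(- \frac{196}{71} + \frac{95}{-215}\right) - 430\right) \left(305 + r\right) = \left(\left(- \frac{196}{71} + \frac{95}{-215}\right) - 430\right) \left(305 - \frac{196571}{22348}\right) = \left(\left(\left(-196\right) \frac{1}{71} + 95 \left(- \frac{1}{215}\right)\right) - 430\right) \frac{6619569}{22348} = \left(\left(- \frac{196}{71} - \frac{19}{43}\right) - 430\right) \frac{6619569}{22348} = \left(- \frac{9777}{3053} - 430\right) \frac{6619569}{22348} = \left(- \frac{1322567}{3053}\right) \frac{6619569}{22348} = - \frac{8754823513623}{68228444}$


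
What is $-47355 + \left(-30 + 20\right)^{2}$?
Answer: $-47255$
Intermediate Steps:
$-47355 + \left(-30 + 20\right)^{2} = -47355 + \left(-10\right)^{2} = -47355 + 100 = -47255$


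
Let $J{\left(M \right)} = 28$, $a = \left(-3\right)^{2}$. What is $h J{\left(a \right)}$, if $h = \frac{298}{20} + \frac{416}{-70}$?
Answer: $\frac{1254}{5} \approx 250.8$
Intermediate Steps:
$a = 9$
$h = \frac{627}{70}$ ($h = 298 \cdot \frac{1}{20} + 416 \left(- \frac{1}{70}\right) = \frac{149}{10} - \frac{208}{35} = \frac{627}{70} \approx 8.9571$)
$h J{\left(a \right)} = \frac{627}{70} \cdot 28 = \frac{1254}{5}$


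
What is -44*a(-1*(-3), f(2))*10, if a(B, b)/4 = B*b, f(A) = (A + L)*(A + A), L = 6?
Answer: -168960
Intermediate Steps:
f(A) = 2*A*(6 + A) (f(A) = (A + 6)*(A + A) = (6 + A)*(2*A) = 2*A*(6 + A))
a(B, b) = 4*B*b (a(B, b) = 4*(B*b) = 4*B*b)
-44*a(-1*(-3), f(2))*10 = -176*(-1*(-3))*2*2*(6 + 2)*10 = -176*3*2*2*8*10 = -176*3*32*10 = -44*384*10 = -16896*10 = -168960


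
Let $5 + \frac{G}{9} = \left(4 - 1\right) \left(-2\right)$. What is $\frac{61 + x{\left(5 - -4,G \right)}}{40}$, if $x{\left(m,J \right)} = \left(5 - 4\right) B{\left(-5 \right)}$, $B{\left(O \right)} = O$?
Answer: $\frac{7}{5} \approx 1.4$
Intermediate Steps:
$G = -99$ ($G = -45 + 9 \left(4 - 1\right) \left(-2\right) = -45 + 9 \cdot 3 \left(-2\right) = -45 + 9 \left(-6\right) = -45 - 54 = -99$)
$x{\left(m,J \right)} = -5$ ($x{\left(m,J \right)} = \left(5 - 4\right) \left(-5\right) = 1 \left(-5\right) = -5$)
$\frac{61 + x{\left(5 - -4,G \right)}}{40} = \frac{61 - 5}{40} = \frac{1}{40} \cdot 56 = \frac{7}{5}$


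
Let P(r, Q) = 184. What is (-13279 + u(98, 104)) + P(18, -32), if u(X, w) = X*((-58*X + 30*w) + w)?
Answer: -254175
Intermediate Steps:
u(X, w) = X*(-58*X + 31*w)
(-13279 + u(98, 104)) + P(18, -32) = (-13279 + 98*(-58*98 + 31*104)) + 184 = (-13279 + 98*(-5684 + 3224)) + 184 = (-13279 + 98*(-2460)) + 184 = (-13279 - 241080) + 184 = -254359 + 184 = -254175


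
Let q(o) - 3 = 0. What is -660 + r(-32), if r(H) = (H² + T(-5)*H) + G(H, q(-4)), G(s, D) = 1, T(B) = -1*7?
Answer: 589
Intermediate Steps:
T(B) = -7
q(o) = 3 (q(o) = 3 + 0 = 3)
r(H) = 1 + H² - 7*H (r(H) = (H² - 7*H) + 1 = 1 + H² - 7*H)
-660 + r(-32) = -660 + (1 + (-32)² - 7*(-32)) = -660 + (1 + 1024 + 224) = -660 + 1249 = 589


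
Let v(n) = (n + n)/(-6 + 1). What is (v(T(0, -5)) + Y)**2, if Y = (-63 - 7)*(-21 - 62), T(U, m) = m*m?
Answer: 33640000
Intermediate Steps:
T(U, m) = m**2
v(n) = -2*n/5 (v(n) = (2*n)/(-5) = (2*n)*(-1/5) = -2*n/5)
Y = 5810 (Y = -70*(-83) = 5810)
(v(T(0, -5)) + Y)**2 = (-2/5*(-5)**2 + 5810)**2 = (-2/5*25 + 5810)**2 = (-10 + 5810)**2 = 5800**2 = 33640000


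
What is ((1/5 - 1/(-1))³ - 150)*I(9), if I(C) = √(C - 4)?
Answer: -18534*√5/125 ≈ -331.55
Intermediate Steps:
I(C) = √(-4 + C)
((1/5 - 1/(-1))³ - 150)*I(9) = ((1/5 - 1/(-1))³ - 150)*√(-4 + 9) = ((1*(⅕) - 1*(-1))³ - 150)*√5 = ((⅕ + 1)³ - 150)*√5 = ((6/5)³ - 150)*√5 = (216/125 - 150)*√5 = -18534*√5/125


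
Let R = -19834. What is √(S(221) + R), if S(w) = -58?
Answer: 2*I*√4973 ≈ 141.04*I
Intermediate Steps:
√(S(221) + R) = √(-58 - 19834) = √(-19892) = 2*I*√4973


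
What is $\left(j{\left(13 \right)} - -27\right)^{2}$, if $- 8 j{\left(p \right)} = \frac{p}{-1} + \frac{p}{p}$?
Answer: $\frac{3249}{4} \approx 812.25$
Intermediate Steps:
$j{\left(p \right)} = - \frac{1}{8} + \frac{p}{8}$ ($j{\left(p \right)} = - \frac{\frac{p}{-1} + \frac{p}{p}}{8} = - \frac{p \left(-1\right) + 1}{8} = - \frac{- p + 1}{8} = - \frac{1 - p}{8} = - \frac{1}{8} + \frac{p}{8}$)
$\left(j{\left(13 \right)} - -27\right)^{2} = \left(\left(- \frac{1}{8} + \frac{1}{8} \cdot 13\right) - -27\right)^{2} = \left(\left(- \frac{1}{8} + \frac{13}{8}\right) + \left(-26 + 53\right)\right)^{2} = \left(\frac{3}{2} + 27\right)^{2} = \left(\frac{57}{2}\right)^{2} = \frac{3249}{4}$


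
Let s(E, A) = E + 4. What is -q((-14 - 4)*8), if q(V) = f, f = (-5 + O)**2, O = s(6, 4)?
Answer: -25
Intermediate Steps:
s(E, A) = 4 + E
O = 10 (O = 4 + 6 = 10)
f = 25 (f = (-5 + 10)**2 = 5**2 = 25)
q(V) = 25
-q((-14 - 4)*8) = -1*25 = -25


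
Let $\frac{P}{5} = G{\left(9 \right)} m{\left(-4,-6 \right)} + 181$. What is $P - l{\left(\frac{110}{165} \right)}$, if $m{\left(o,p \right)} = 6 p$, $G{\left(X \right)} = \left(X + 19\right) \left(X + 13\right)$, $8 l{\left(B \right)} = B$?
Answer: $- \frac{1319701}{12} \approx -1.0998 \cdot 10^{5}$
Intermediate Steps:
$l{\left(B \right)} = \frac{B}{8}$
$G{\left(X \right)} = \left(13 + X\right) \left(19 + X\right)$ ($G{\left(X \right)} = \left(19 + X\right) \left(13 + X\right) = \left(13 + X\right) \left(19 + X\right)$)
$P = -109975$ ($P = 5 \left(\left(247 + 9^{2} + 32 \cdot 9\right) 6 \left(-6\right) + 181\right) = 5 \left(\left(247 + 81 + 288\right) \left(-36\right) + 181\right) = 5 \left(616 \left(-36\right) + 181\right) = 5 \left(-22176 + 181\right) = 5 \left(-21995\right) = -109975$)
$P - l{\left(\frac{110}{165} \right)} = -109975 - \frac{110 \cdot \frac{1}{165}}{8} = -109975 - \frac{1}{8} \cdot \frac{2}{3} = -109975 - \frac{1}{12} = - \frac{1319701}{12}$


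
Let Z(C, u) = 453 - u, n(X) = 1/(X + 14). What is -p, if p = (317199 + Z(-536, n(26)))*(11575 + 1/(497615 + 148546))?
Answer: -11879093645303563/3230805 ≈ -3.6768e+9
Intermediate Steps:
n(X) = 1/(14 + X)
p = 11879093645303563/3230805 (p = (317199 + (453 - 1/(14 + 26)))*(11575 + 1/(497615 + 148546)) = (317199 + (453 - 1/40))*(11575 + 1/646161) = (317199 + (453 - 1*1/40))*(11575 + 1/646161) = (317199 + (453 - 1/40))*(7479313576/646161) = (317199 + 18119/40)*(7479313576/646161) = (12706079/40)*(7479313576/646161) = 11879093645303563/3230805 ≈ 3.6768e+9)
-p = -1*11879093645303563/3230805 = -11879093645303563/3230805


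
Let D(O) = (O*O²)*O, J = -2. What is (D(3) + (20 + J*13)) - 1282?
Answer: -1207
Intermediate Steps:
D(O) = O⁴ (D(O) = O³*O = O⁴)
(D(3) + (20 + J*13)) - 1282 = (3⁴ + (20 - 2*13)) - 1282 = (81 + (20 - 26)) - 1282 = (81 - 6) - 1282 = 75 - 1282 = -1207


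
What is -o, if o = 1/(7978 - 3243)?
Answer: -1/4735 ≈ -0.00021119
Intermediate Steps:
o = 1/4735 ≈ 0.00021119
-o = -1*1/4735 = -1/4735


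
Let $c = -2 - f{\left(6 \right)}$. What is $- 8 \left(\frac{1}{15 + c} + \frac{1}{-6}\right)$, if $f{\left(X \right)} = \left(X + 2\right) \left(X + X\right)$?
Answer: $\frac{356}{249} \approx 1.4297$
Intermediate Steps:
$f{\left(X \right)} = 2 X \left(2 + X\right)$ ($f{\left(X \right)} = \left(2 + X\right) 2 X = 2 X \left(2 + X\right)$)
$c = -98$ ($c = -2 - 2 \cdot 6 \left(2 + 6\right) = -2 - 2 \cdot 6 \cdot 8 = -2 - 96 = -98$)
$- 8 \left(\frac{1}{15 + c} + \frac{1}{-6}\right) = - 8 \left(\frac{1}{15 - 98} + \frac{1}{-6}\right) = - 8 \left(\frac{1}{-83} - \frac{1}{6}\right) = - 8 \left(- \frac{1}{83} - \frac{1}{6}\right) = \left(-8\right) \left(- \frac{89}{498}\right) = \frac{356}{249}$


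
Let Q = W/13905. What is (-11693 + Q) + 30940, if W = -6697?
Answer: 267622838/13905 ≈ 19247.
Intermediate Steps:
Q = -6697/13905 ≈ -0.48163
(-11693 + Q) + 30940 = (-11693 - 6697/13905) + 30940 = -162597862/13905 + 30940 = 267622838/13905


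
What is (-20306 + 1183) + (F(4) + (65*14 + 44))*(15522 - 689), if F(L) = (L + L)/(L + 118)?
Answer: 862084431/61 ≈ 1.4133e+7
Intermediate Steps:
F(L) = 2*L/(118 + L) (F(L) = (2*L)/(118 + L) = 2*L/(118 + L))
(-20306 + 1183) + (F(4) + (65*14 + 44))*(15522 - 689) = (-20306 + 1183) + (2*4/(118 + 4) + (65*14 + 44))*(15522 - 689) = -19123 + (2*4/122 + (910 + 44))*14833 = -19123 + (2*4*(1/122) + 954)*14833 = -19123 + (4/61 + 954)*14833 = -19123 + (58198/61)*14833 = -19123 + 863250934/61 = 862084431/61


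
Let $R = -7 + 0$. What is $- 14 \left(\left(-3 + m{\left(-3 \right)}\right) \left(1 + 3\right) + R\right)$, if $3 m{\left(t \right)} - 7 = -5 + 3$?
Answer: $\frac{518}{3} \approx 172.67$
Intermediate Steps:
$m{\left(t \right)} = \frac{5}{3}$ ($m{\left(t \right)} = \frac{7}{3} + \frac{-5 + 3}{3} = \frac{7}{3} + \frac{1}{3} \left(-2\right) = \frac{7}{3} - \frac{2}{3} = \frac{5}{3}$)
$R = -7$
$- 14 \left(\left(-3 + m{\left(-3 \right)}\right) \left(1 + 3\right) + R\right) = - 14 \left(\left(-3 + \frac{5}{3}\right) \left(1 + 3\right) - 7\right) = - 14 \left(\left(- \frac{4}{3}\right) 4 - 7\right) = - 14 \left(- \frac{16}{3} - 7\right) = \left(-14\right) \left(- \frac{37}{3}\right) = \frac{518}{3}$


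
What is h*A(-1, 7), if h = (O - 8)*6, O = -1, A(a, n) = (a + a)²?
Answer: -216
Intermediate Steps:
A(a, n) = 4*a² (A(a, n) = (2*a)² = 4*a²)
h = -54 (h = (-1 - 8)*6 = -9*6 = -54)
h*A(-1, 7) = -216*(-1)² = -216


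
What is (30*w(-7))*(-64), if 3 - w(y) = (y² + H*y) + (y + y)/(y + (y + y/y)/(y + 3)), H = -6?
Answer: 1912320/11 ≈ 1.7385e+5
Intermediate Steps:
w(y) = 3 - y² + 6*y - 2*y/(y + (1 + y)/(3 + y)) (w(y) = 3 - ((y² - 6*y) + (y + y)/(y + (y + y/y)/(y + 3))) = 3 - ((y² - 6*y) + (2*y)/(y + (y + 1)/(3 + y))) = 3 - ((y² - 6*y) + (2*y)/(y + (1 + y)/(3 + y))) = 3 - ((y² - 6*y) + 2*y/(y + (1 + y)/(3 + y))) = 3 - (y² - 6*y + 2*y/(y + (1 + y)/(3 + y))) = 3 + (-y² + 6*y - 2*y/(y + (1 + y)/(3 + y))) = 3 - y² + 6*y - 2*y/(y + (1 + y)/(3 + y)))
(30*w(-7))*(-64) = (30*((3 - 1*(-7)⁴ + 2*(-7)³ + 12*(-7) + 24*(-7)²)/(1 + (-7)² + 4*(-7))))*(-64) = (30*((3 - 1*2401 + 2*(-343) - 84 + 24*49)/(1 + 49 - 28)))*(-64) = (30*((3 - 2401 - 686 - 84 + 1176)/22))*(-64) = (30*((1/22)*(-1992)))*(-64) = (30*(-996/11))*(-64) = -29880/11*(-64) = 1912320/11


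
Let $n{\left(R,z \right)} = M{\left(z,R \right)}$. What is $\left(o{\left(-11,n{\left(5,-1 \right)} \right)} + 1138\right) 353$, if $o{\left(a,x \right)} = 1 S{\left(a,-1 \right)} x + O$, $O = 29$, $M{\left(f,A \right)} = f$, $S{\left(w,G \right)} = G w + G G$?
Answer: $407715$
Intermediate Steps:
$S{\left(w,G \right)} = G^{2} + G w$ ($S{\left(w,G \right)} = G w + G^{2} = G^{2} + G w$)
$n{\left(R,z \right)} = z$
$o{\left(a,x \right)} = 29 + x \left(1 - a\right)$ ($o{\left(a,x \right)} = 1 \left(- (-1 + a)\right) x + 29 = 1 \left(1 - a\right) x + 29 = \left(1 - a\right) x + 29 = x \left(1 - a\right) + 29 = 29 + x \left(1 - a\right)$)
$\left(o{\left(-11,n{\left(5,-1 \right)} \right)} + 1138\right) 353 = \left(\left(29 - - (-1 - 11)\right) + 1138\right) 353 = \left(\left(29 - \left(-1\right) \left(-12\right)\right) + 1138\right) 353 = \left(\left(29 - 12\right) + 1138\right) 353 = \left(17 + 1138\right) 353 = 1155 \cdot 353 = 407715$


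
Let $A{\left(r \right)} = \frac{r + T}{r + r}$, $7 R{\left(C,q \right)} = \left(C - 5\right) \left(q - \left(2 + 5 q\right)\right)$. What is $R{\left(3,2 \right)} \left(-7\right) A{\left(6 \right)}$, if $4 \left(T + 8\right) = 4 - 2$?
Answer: $\frac{5}{2} \approx 2.5$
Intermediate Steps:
$T = - \frac{15}{2}$ ($T = -8 + \frac{4 - 2}{4} = -8 + \frac{1}{4} \cdot 2 = -8 + \frac{1}{2} = - \frac{15}{2} \approx -7.5$)
$R{\left(C,q \right)} = \frac{\left(-5 + C\right) \left(-2 - 4 q\right)}{7}$ ($R{\left(C,q \right)} = \frac{\left(C - 5\right) \left(q - \left(2 + 5 q\right)\right)}{7} = \frac{\left(-5 + C\right) \left(q - \left(2 + 5 q\right)\right)}{7} = \frac{\left(-5 + C\right) \left(-2 - 4 q\right)}{7}$)
$A{\left(r \right)} = \frac{- \frac{15}{2} + r}{2 r}$ ($A{\left(r \right)} = \frac{r - \frac{15}{2}}{r + r} = \frac{- \frac{15}{2} + r}{2 r}$)
$R{\left(3,2 \right)} \left(-7\right) A{\left(6 \right)} = \left(\frac{10}{7} - \frac{6}{7} + \frac{20}{7} \cdot 2 - \frac{12}{7} \cdot 2\right) \left(-7\right) \frac{-15 + 2 \cdot 6}{4 \cdot 6} = \left(\frac{10}{7} - \frac{6}{7} + \frac{40}{7} - \frac{24}{7}\right) \left(-7\right) \frac{1}{4} \cdot \frac{1}{6} \left(-15 + 12\right) = \frac{20}{7} \left(-7\right) \frac{1}{4} \cdot \frac{1}{6} \left(-3\right) = \left(-20\right) \left(- \frac{1}{8}\right) = \frac{5}{2}$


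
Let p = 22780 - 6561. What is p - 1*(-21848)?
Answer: 38067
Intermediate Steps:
p = 16219
p - 1*(-21848) = 16219 - 1*(-21848) = 16219 + 21848 = 38067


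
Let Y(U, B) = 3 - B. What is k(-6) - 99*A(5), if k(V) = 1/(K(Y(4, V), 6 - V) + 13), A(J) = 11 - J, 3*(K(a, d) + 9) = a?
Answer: -4157/7 ≈ -593.86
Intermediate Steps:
K(a, d) = -9 + a/3
k(V) = 1/(5 - V/3) (k(V) = 1/((-9 + (3 - V)/3) + 13) = 1/((-9 + (1 - V/3)) + 13) = 1/((-8 - V/3) + 13) = 1/(5 - V/3))
k(-6) - 99*A(5) = -3/(-15 - 6) - 99*(11 - 1*5) = -3/(-21) - 99*(11 - 5) = -3*(-1/21) - 99*6 = 1/7 - 594 = -4157/7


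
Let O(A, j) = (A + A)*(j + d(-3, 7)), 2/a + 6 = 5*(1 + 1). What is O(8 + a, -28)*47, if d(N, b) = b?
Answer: -16779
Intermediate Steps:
a = 1/2 (a = 2/(-6 + 5*(1 + 1)) = 2/(-6 + 5*2) = 2/(-6 + 10) = 2/4 = 2*(1/4) = 1/2 ≈ 0.50000)
O(A, j) = 2*A*(7 + j) (O(A, j) = (A + A)*(j + 7) = (2*A)*(7 + j) = 2*A*(7 + j))
O(8 + a, -28)*47 = (2*(8 + 1/2)*(7 - 28))*47 = (2*(17/2)*(-21))*47 = -357*47 = -16779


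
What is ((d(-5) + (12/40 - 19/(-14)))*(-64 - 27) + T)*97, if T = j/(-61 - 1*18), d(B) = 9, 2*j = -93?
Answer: -74270669/790 ≈ -94014.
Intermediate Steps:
j = -93/2 (j = (1/2)*(-93) = -93/2 ≈ -46.500)
T = 93/158 (T = -93/(2*(-61 - 1*18)) = -93/(2*(-61 - 18)) = -93/2/(-79) = -93/2*(-1/79) = 93/158 ≈ 0.58861)
((d(-5) + (12/40 - 19/(-14)))*(-64 - 27) + T)*97 = ((9 + (12/40 - 19/(-14)))*(-64 - 27) + 93/158)*97 = ((9 + (12*(1/40) - 19*(-1/14)))*(-91) + 93/158)*97 = ((9 + (3/10 + 19/14))*(-91) + 93/158)*97 = ((9 + 58/35)*(-91) + 93/158)*97 = ((373/35)*(-91) + 93/158)*97 = (-4849/5 + 93/158)*97 = -765677/790*97 = -74270669/790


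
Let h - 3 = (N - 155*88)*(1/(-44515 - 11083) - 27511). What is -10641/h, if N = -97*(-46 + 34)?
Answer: -98603053/3180458007733 ≈ -3.1003e-5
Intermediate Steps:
N = 1164 (N = -97*(-12) = 1164)
h = 9541374023199/27799 (h = 3 + (1164 - 155*88)*(1/(-44515 - 11083) - 27511) = 3 + (1164 - 13640)*(1/(-55598) - 27511) = 3 - 12476*(-1/55598 - 27511) = 3 - 12476*(-1529556579/55598) = 3 + 9541373939802/27799 = 9541374023199/27799 ≈ 3.4323e+8)
-10641/h = -10641/9541374023199/27799 = -10641*27799/9541374023199 = -98603053/3180458007733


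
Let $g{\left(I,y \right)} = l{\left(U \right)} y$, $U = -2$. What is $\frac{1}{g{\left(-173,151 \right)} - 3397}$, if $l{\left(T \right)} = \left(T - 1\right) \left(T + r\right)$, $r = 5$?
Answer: $- \frac{1}{4756} \approx -0.00021026$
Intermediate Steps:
$l{\left(T \right)} = \left(-1 + T\right) \left(5 + T\right)$ ($l{\left(T \right)} = \left(T - 1\right) \left(T + 5\right) = \left(-1 + T\right) \left(5 + T\right)$)
$g{\left(I,y \right)} = - 9 y$ ($g{\left(I,y \right)} = \left(-5 + \left(-2\right)^{2} + 4 \left(-2\right)\right) y = \left(-5 + 4 - 8\right) y = - 9 y$)
$\frac{1}{g{\left(-173,151 \right)} - 3397} = \frac{1}{\left(-9\right) 151 - 3397} = \frac{1}{-1359 - 3397} = \frac{1}{-4756} = - \frac{1}{4756}$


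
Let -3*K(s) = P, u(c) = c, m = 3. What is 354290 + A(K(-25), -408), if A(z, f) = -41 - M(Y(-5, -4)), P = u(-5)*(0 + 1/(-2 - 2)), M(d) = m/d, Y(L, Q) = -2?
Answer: 708501/2 ≈ 3.5425e+5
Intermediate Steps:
M(d) = 3/d
P = 5/4 (P = -5*(0 + 1/(-2 - 2)) = -5*(0 + 1/(-4)) = -5*(0 - ¼) = -5*(-¼) = 5/4 ≈ 1.2500)
K(s) = -5/12 (K(s) = -⅓*5/4 = -5/12)
A(z, f) = -79/2 (A(z, f) = -41 - 3/(-2) = -41 - 3*(-1)/2 = -41 - 1*(-3/2) = -41 + 3/2 = -79/2)
354290 + A(K(-25), -408) = 354290 - 79/2 = 708501/2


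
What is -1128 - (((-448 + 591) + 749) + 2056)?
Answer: -4076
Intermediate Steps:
-1128 - (((-448 + 591) + 749) + 2056) = -1128 - ((143 + 749) + 2056) = -1128 - (892 + 2056) = -1128 - 1*2948 = -1128 - 2948 = -4076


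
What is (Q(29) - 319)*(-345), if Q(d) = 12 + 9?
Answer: 102810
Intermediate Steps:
Q(d) = 21
(Q(29) - 319)*(-345) = (21 - 319)*(-345) = -298*(-345) = 102810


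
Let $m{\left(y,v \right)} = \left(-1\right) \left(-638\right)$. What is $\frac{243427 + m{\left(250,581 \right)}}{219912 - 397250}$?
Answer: $- \frac{4605}{3346} \approx -1.3763$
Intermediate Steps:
$m{\left(y,v \right)} = 638$
$\frac{243427 + m{\left(250,581 \right)}}{219912 - 397250} = \frac{243427 + 638}{219912 - 397250} = \frac{244065}{-177338} = 244065 \left(- \frac{1}{177338}\right) = - \frac{4605}{3346}$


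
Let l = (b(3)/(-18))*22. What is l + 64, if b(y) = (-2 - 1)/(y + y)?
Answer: 1163/18 ≈ 64.611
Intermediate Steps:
b(y) = -3/(2*y) (b(y) = -3*1/(2*y) = -3/(2*y))
l = 11/18 (l = (-3/2/3/(-18))*22 = (-3/2*⅓*(-1/18))*22 = -½*(-1/18)*22 = (1/36)*22 = 11/18 ≈ 0.61111)
l + 64 = 11/18 + 64 = 1163/18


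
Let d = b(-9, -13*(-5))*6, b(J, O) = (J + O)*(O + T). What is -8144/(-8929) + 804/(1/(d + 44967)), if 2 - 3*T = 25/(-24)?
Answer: 482047466740/8929 ≈ 5.3987e+7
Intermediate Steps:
T = 73/72 (T = ⅔ - 25/(3*(-24)) = ⅔ - 25*(-1)/(3*24) = ⅔ - ⅓*(-25/24) = ⅔ + 25/72 = 73/72 ≈ 1.0139)
b(J, O) = (73/72 + O)*(J + O) (b(J, O) = (J + O)*(O + 73/72) = (J + O)*(73/72 + O) = (73/72 + O)*(J + O))
d = 66542/3 (d = ((-13*(-5))² + (73/72)*(-9) + 73*(-13*(-5))/72 - (-117)*(-5))*6 = (65² - 73/8 + (73/72)*65 - 9*65)*6 = (4225 - 73/8 + 4745/72 - 585)*6 = (33271/9)*6 = 66542/3 ≈ 22181.)
-8144/(-8929) + 804/(1/(d + 44967)) = -8144/(-8929) + 804/(1/(66542/3 + 44967)) = -8144*(-1/8929) + 804/(1/(201443/3)) = 8144/8929 + 804/(3/201443) = 8144/8929 + 804*(201443/3) = 8144/8929 + 53986724 = 482047466740/8929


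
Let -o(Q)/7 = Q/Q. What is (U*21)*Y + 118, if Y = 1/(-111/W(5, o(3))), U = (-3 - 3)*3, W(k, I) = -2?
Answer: 4114/37 ≈ 111.19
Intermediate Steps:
o(Q) = -7 (o(Q) = -7*Q/Q = -7*1 = -7)
U = -18 (U = -6*3 = -18)
Y = 2/111 (Y = 1/(-111/(-2)) = 1/(-111*(-½)) = 1/(111/2) = 2/111 ≈ 0.018018)
(U*21)*Y + 118 = -18*21*(2/111) + 118 = -378*2/111 + 118 = -252/37 + 118 = 4114/37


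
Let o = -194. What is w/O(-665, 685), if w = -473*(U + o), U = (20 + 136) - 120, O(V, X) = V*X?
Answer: -74734/455525 ≈ -0.16406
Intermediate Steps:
U = 36 (U = 156 - 120 = 36)
w = 74734 (w = -473*(36 - 194) = -473*(-158) = 74734)
w/O(-665, 685) = 74734/((-665*685)) = 74734/(-455525) = 74734*(-1/455525) = -74734/455525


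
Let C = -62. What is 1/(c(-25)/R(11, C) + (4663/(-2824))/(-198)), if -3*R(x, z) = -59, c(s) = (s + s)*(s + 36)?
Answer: -32989968/922325683 ≈ -0.035768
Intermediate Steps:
c(s) = 2*s*(36 + s) (c(s) = (2*s)*(36 + s) = 2*s*(36 + s))
R(x, z) = 59/3 (R(x, z) = -1/3*(-59) = 59/3)
1/(c(-25)/R(11, C) + (4663/(-2824))/(-198)) = 1/((2*(-25)*(36 - 25))/(59/3) + (4663/(-2824))/(-198)) = 1/((2*(-25)*11)*(3/59) + (4663*(-1/2824))*(-1/198)) = 1/(-550*3/59 - 4663/2824*(-1/198)) = 1/(-1650/59 + 4663/559152) = 1/(-922325683/32989968) = -32989968/922325683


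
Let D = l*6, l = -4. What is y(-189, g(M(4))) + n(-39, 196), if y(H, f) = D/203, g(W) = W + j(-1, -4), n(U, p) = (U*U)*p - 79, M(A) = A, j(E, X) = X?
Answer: 60501487/203 ≈ 2.9804e+5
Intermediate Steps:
D = -24 (D = -4*6 = -24)
n(U, p) = -79 + p*U**2 (n(U, p) = U**2*p - 79 = p*U**2 - 79 = -79 + p*U**2)
g(W) = -4 + W (g(W) = W - 4 = -4 + W)
y(H, f) = -24/203
y(-189, g(M(4))) + n(-39, 196) = -24/203 + (-79 + 196*(-39)**2) = -24/203 + (-79 + 196*1521) = -24/203 + (-79 + 298116) = -24/203 + 298037 = 60501487/203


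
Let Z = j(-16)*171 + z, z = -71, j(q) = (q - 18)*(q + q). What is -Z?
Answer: -185977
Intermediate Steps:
j(q) = 2*q*(-18 + q) (j(q) = (-18 + q)*(2*q) = 2*q*(-18 + q))
Z = 185977 (Z = (2*(-16)*(-18 - 16))*171 - 71 = (2*(-16)*(-34))*171 - 71 = 1088*171 - 71 = 186048 - 71 = 185977)
-Z = -1*185977 = -185977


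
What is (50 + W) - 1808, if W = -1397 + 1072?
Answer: -2083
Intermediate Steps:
W = -325
(50 + W) - 1808 = (50 - 325) - 1808 = -275 - 1808 = -2083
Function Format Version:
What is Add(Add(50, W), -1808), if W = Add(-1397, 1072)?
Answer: -2083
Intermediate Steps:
W = -325
Add(Add(50, W), -1808) = Add(Add(50, -325), -1808) = Add(-275, -1808) = -2083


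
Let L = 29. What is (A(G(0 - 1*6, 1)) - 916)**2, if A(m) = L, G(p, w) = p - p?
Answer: 786769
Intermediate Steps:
G(p, w) = 0
A(m) = 29
(A(G(0 - 1*6, 1)) - 916)**2 = (29 - 916)**2 = (-887)**2 = 786769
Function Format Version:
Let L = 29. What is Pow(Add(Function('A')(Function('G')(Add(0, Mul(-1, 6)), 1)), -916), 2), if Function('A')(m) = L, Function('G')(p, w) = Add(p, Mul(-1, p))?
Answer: 786769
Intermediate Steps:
Function('G')(p, w) = 0
Function('A')(m) = 29
Pow(Add(Function('A')(Function('G')(Add(0, Mul(-1, 6)), 1)), -916), 2) = Pow(Add(29, -916), 2) = Pow(-887, 2) = 786769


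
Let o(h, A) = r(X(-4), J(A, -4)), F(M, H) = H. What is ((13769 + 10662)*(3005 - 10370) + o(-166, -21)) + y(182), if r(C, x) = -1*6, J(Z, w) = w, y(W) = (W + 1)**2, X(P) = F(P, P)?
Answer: -179900832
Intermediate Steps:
X(P) = P
y(W) = (1 + W)**2
r(C, x) = -6
o(h, A) = -6
((13769 + 10662)*(3005 - 10370) + o(-166, -21)) + y(182) = ((13769 + 10662)*(3005 - 10370) - 6) + (1 + 182)**2 = (24431*(-7365) - 6) + 183**2 = (-179934315 - 6) + 33489 = -179934321 + 33489 = -179900832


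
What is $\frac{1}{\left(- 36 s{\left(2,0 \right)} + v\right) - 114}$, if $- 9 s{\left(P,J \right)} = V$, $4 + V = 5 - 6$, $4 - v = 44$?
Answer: $- \frac{1}{174} \approx -0.0057471$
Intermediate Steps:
$v = -40$ ($v = 4 - 44 = -40$)
$V = -5$ ($V = -4 + \left(5 - 6\right) = -4 - 1 = -5$)
$s{\left(P,J \right)} = \frac{5}{9}$ ($s{\left(P,J \right)} = \left(- \frac{1}{9}\right) \left(-5\right) = \frac{5}{9}$)
$\frac{1}{\left(- 36 s{\left(2,0 \right)} + v\right) - 114} = \frac{1}{\left(\left(-36\right) \frac{5}{9} - 40\right) - 114} = \frac{1}{\left(-20 - 40\right) - 114} = \frac{1}{-60 - 114} = \frac{1}{-174} = - \frac{1}{174}$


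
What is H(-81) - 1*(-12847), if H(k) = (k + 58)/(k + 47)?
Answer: 436821/34 ≈ 12848.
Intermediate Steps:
H(k) = (58 + k)/(47 + k)
H(-81) - 1*(-12847) = (58 - 81)/(47 - 81) - 1*(-12847) = -23/(-34) + 12847 = -1/34*(-23) + 12847 = 23/34 + 12847 = 436821/34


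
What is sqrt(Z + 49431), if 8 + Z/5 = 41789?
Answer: 12*sqrt(1794) ≈ 508.27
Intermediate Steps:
Z = 208905 (Z = -40 + 5*41789 = -40 + 208945 = 208905)
sqrt(Z + 49431) = sqrt(208905 + 49431) = sqrt(258336) = 12*sqrt(1794)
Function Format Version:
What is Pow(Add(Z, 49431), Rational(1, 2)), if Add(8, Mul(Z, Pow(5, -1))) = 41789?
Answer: Mul(12, Pow(1794, Rational(1, 2))) ≈ 508.27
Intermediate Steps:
Z = 208905 (Z = Add(-40, Mul(5, 41789)) = Add(-40, 208945) = 208905)
Pow(Add(Z, 49431), Rational(1, 2)) = Pow(Add(208905, 49431), Rational(1, 2)) = Pow(258336, Rational(1, 2)) = Mul(12, Pow(1794, Rational(1, 2)))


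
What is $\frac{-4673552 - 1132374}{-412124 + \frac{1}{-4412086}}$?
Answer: $\frac{25616244821636}{1818326530665} \approx 14.088$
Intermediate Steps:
$\frac{-4673552 - 1132374}{-412124 + \frac{1}{-4412086}} = - \frac{5805926}{-412124 - \frac{1}{4412086}} = - \frac{5805926}{- \frac{1818326530665}{4412086}} = \left(-5805926\right) \left(- \frac{4412086}{1818326530665}\right) = \frac{25616244821636}{1818326530665}$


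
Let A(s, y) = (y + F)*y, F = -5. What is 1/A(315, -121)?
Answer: 1/15246 ≈ 6.5591e-5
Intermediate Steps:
A(s, y) = y*(-5 + y) (A(s, y) = (y - 5)*y = (-5 + y)*y = y*(-5 + y))
1/A(315, -121) = 1/(-121*(-5 - 121)) = 1/(-121*(-126)) = 1/15246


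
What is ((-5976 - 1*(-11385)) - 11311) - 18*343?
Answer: -12076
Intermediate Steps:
((-5976 - 1*(-11385)) - 11311) - 18*343 = ((-5976 + 11385) - 11311) - 6174 = (5409 - 11311) - 6174 = -5902 - 6174 = -12076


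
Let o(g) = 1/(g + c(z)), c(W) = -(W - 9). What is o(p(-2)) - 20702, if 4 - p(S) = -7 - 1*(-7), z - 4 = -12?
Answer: -434741/21 ≈ -20702.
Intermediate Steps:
z = -8 (z = 4 - 12 = -8)
c(W) = 9 - W (c(W) = -(-9 + W) = 9 - W)
p(S) = 4 (p(S) = 4 - (-7 - 1*(-7)) = 4 - (-7 + 7) = 4 - 1*0 = 4 + 0 = 4)
o(g) = 1/(17 + g) (o(g) = 1/(g + (9 - 1*(-8))) = 1/(g + (9 + 8)) = 1/(g + 17) = 1/(17 + g))
o(p(-2)) - 20702 = 1/(17 + 4) - 20702 = 1/21 - 20702 = -434741/21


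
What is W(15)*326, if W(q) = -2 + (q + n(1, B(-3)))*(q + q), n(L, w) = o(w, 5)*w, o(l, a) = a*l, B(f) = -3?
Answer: 586148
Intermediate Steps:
n(L, w) = 5*w**2 (n(L, w) = (5*w)*w = 5*w**2)
W(q) = -2 + 2*q*(45 + q) (W(q) = -2 + (q + 5*(-3)**2)*(q + q) = -2 + (q + 5*9)*(2*q) = -2 + (q + 45)*(2*q) = -2 + (45 + q)*(2*q) = -2 + 2*q*(45 + q))
W(15)*326 = (-2 + 2*15**2 + 90*15)*326 = (-2 + 2*225 + 1350)*326 = (-2 + 450 + 1350)*326 = 1798*326 = 586148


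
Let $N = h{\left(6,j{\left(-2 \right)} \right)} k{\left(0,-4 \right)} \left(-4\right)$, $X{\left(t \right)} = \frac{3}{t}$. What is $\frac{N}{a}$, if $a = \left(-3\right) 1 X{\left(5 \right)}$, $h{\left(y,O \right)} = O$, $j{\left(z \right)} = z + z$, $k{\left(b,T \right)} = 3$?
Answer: $- \frac{80}{3} \approx -26.667$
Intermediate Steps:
$j{\left(z \right)} = 2 z$
$N = 48$ ($N = 2 \left(-2\right) 3 \left(-4\right) = \left(-4\right) 3 \left(-4\right) = \left(-12\right) \left(-4\right) = 48$)
$a = - \frac{9}{5}$ ($a = \left(-3\right) 1 \cdot \frac{3}{5} = - 3 \cdot 3 \cdot \frac{1}{5} = \left(-3\right) \frac{3}{5} = - \frac{9}{5} \approx -1.8$)
$\frac{N}{a} = \frac{48}{- \frac{9}{5}} = 48 \left(- \frac{5}{9}\right) = - \frac{80}{3}$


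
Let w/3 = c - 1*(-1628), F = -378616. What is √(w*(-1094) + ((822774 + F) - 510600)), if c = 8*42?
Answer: I*√6512290 ≈ 2551.9*I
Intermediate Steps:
c = 336
w = 5892 (w = 3*(336 - 1*(-1628)) = 3*(336 + 1628) = 3*1964 = 5892)
√(w*(-1094) + ((822774 + F) - 510600)) = √(5892*(-1094) + ((822774 - 378616) - 510600)) = √(-6445848 + (444158 - 510600)) = √(-6445848 - 66442) = √(-6512290) = I*√6512290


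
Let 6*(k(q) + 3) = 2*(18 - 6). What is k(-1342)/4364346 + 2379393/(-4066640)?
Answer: -5192245127669/8874112008720 ≈ -0.58510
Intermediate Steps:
k(q) = 1 (k(q) = -3 + (2*(18 - 6))/6 = -3 + (2*12)/6 = -3 + (⅙)*24 = -3 + 4 = 1)
k(-1342)/4364346 + 2379393/(-4066640) = 1/4364346 + 2379393/(-4066640) = 1*(1/4364346) + 2379393*(-1/4066640) = 1/4364346 - 2379393/4066640 = -5192245127669/8874112008720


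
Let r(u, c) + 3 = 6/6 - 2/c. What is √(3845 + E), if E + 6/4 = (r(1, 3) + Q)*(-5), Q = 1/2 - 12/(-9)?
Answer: √34629/3 ≈ 62.030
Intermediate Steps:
Q = 11/6 (Q = 1*(½) - 12*(-⅑) = ½ + 4/3 = 11/6 ≈ 1.8333)
r(u, c) = -2 - 2/c (r(u, c) = -3 + (6/6 - 2/c) = -3 + (6*(⅙) - 2/c) = -3 + (1 - 2/c) = -2 - 2/c)
E = 8/3 (E = -3/2 + ((-2 - 2/3) + 11/6)*(-5) = -3/2 + ((-2 - 2*⅓) + 11/6)*(-5) = -3/2 + ((-2 - ⅔) + 11/6)*(-5) = -3/2 + (-8/3 + 11/6)*(-5) = -3/2 - ⅚*(-5) = -3/2 + 25/6 = 8/3 ≈ 2.6667)
√(3845 + E) = √(3845 + 8/3) = √(11543/3) = √34629/3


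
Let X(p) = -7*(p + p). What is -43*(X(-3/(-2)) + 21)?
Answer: 0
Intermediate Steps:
X(p) = -14*p
-43*(X(-3/(-2)) + 21) = -43*(-(-42)/(-2) + 21) = -43*(-(-42)*(-1)/2 + 21) = -43*(-14*3/2 + 21) = -43*(-21 + 21) = -43*0 = 0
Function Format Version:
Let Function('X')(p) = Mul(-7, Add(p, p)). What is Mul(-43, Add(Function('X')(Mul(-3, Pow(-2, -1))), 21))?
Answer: 0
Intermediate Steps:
Function('X')(p) = Mul(-14, p) (Function('X')(p) = Mul(-7, Mul(2, p)) = Mul(-14, p))
Mul(-43, Add(Function('X')(Mul(-3, Pow(-2, -1))), 21)) = Mul(-43, Add(Mul(-14, Mul(-3, Pow(-2, -1))), 21)) = Mul(-43, Add(Mul(-14, Mul(-3, Rational(-1, 2))), 21)) = Mul(-43, Add(Mul(-14, Rational(3, 2)), 21)) = Mul(-43, Add(-21, 21)) = Mul(-43, 0) = 0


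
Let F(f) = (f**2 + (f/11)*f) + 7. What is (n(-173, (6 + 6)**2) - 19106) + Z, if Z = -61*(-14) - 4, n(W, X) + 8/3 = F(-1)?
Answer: -602269/33 ≈ -18251.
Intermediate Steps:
F(f) = 7 + 12*f**2/11 (F(f) = (f**2 + (f*(1/11))*f) + 7 = (f**2 + (f/11)*f) + 7 = (f**2 + f**2/11) + 7 = 12*f**2/11 + 7 = 7 + 12*f**2/11)
n(W, X) = 179/33 (n(W, X) = -8/3 + (7 + (12/11)*(-1)**2) = -8/3 + (7 + (12/11)*1) = -8/3 + (7 + 12/11) = -8/3 + 89/11 = 179/33)
Z = 850 (Z = 854 - 4 = 850)
(n(-173, (6 + 6)**2) - 19106) + Z = (179/33 - 19106) + 850 = -630319/33 + 850 = -602269/33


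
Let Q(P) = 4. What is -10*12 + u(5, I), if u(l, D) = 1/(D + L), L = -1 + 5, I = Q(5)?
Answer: -959/8 ≈ -119.88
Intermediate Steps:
I = 4
L = 4
u(l, D) = 1/(4 + D) (u(l, D) = 1/(D + 4) = 1/(4 + D))
-10*12 + u(5, I) = -10*12 + 1/(4 + 4) = -120 + 1/8 = -959/8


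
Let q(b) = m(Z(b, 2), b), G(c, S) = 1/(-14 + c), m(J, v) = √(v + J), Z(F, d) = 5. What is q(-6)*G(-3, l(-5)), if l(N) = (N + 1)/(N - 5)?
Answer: -I/17 ≈ -0.058824*I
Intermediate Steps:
l(N) = (1 + N)/(-5 + N)
m(J, v) = √(J + v)
q(b) = √(5 + b)
q(-6)*G(-3, l(-5)) = √(5 - 6)/(-14 - 3) = √(-1)/(-17) = I*(-1/17) = -I/17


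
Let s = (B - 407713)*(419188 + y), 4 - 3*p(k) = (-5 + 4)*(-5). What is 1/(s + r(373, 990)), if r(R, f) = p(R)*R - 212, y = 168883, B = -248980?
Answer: -3/1158546328618 ≈ -2.5895e-12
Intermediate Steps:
p(k) = -⅓ (p(k) = 4/3 - (-5 + 4)*(-5)/3 = 4/3 - (-1)*(-5)/3 = 4/3 - ⅓*5 = 4/3 - 5/3 = -⅓)
s = -386182109203 (s = (-248980 - 407713)*(419188 + 168883) = -656693*588071 = -386182109203)
r(R, f) = -212 - R/3 (r(R, f) = -R/3 - 212 = -212 - R/3)
1/(s + r(373, 990)) = 1/(-386182109203 + (-212 - ⅓*373)) = 1/(-386182109203 + (-212 - 373/3)) = 1/(-386182109203 - 1009/3) = 1/(-1158546328618/3) = -3/1158546328618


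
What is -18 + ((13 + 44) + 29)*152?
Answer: 13054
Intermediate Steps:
-18 + ((13 + 44) + 29)*152 = -18 + (57 + 29)*152 = -18 + 86*152 = -18 + 13072 = 13054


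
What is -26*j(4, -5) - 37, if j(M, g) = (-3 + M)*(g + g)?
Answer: 223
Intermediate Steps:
j(M, g) = 2*g*(-3 + M) (j(M, g) = (-3 + M)*(2*g) = 2*g*(-3 + M))
-26*j(4, -5) - 37 = -52*(-5)*(-3 + 4) - 37 = -52*(-5) - 37 = -26*(-10) - 37 = 260 - 37 = 223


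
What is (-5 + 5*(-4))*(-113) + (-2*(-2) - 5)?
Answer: 2824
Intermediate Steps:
(-5 + 5*(-4))*(-113) + (-2*(-2) - 5) = (-5 - 20)*(-113) + (4 - 5) = -25*(-113) - 1 = 2825 - 1 = 2824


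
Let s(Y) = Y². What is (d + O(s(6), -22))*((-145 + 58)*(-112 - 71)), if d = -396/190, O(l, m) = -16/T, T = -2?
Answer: 8947602/95 ≈ 94185.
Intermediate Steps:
O(l, m) = 8 (O(l, m) = -16/(-2) = -16*(-½) = 8)
d = -198/95 (d = -396*1/190 = -198/95 ≈ -2.0842)
(d + O(s(6), -22))*((-145 + 58)*(-112 - 71)) = (-198/95 + 8)*((-145 + 58)*(-112 - 71)) = 562*(-87*(-183))/95 = (562/95)*15921 = 8947602/95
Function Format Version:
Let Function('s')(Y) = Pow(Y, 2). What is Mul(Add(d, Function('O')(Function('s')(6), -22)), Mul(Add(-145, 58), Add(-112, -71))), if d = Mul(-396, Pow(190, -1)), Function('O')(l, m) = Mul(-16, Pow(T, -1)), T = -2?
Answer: Rational(8947602, 95) ≈ 94185.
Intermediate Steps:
Function('O')(l, m) = 8 (Function('O')(l, m) = Mul(-16, Pow(-2, -1)) = Mul(-16, Rational(-1, 2)) = 8)
d = Rational(-198, 95) (d = Mul(-396, Rational(1, 190)) = Rational(-198, 95) ≈ -2.0842)
Mul(Add(d, Function('O')(Function('s')(6), -22)), Mul(Add(-145, 58), Add(-112, -71))) = Mul(Add(Rational(-198, 95), 8), Mul(Add(-145, 58), Add(-112, -71))) = Mul(Rational(562, 95), Mul(-87, -183)) = Mul(Rational(562, 95), 15921) = Rational(8947602, 95)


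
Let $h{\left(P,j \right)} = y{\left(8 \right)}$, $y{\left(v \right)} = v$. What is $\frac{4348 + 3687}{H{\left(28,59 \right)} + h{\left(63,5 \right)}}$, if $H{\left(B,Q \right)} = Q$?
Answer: $\frac{8035}{67} \approx 119.93$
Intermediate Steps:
$h{\left(P,j \right)} = 8$
$\frac{4348 + 3687}{H{\left(28,59 \right)} + h{\left(63,5 \right)}} = \frac{4348 + 3687}{59 + 8} = \frac{8035}{67}$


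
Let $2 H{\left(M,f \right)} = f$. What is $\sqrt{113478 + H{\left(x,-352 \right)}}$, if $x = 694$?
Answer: $\sqrt{113302} \approx 336.6$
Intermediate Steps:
$H{\left(M,f \right)} = \frac{f}{2}$
$\sqrt{113478 + H{\left(x,-352 \right)}} = \sqrt{113478 + \frac{1}{2} \left(-352\right)} = \sqrt{113478 - 176} = \sqrt{113302}$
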